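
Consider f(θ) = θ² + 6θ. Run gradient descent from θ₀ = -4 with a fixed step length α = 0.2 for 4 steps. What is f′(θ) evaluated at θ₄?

-0.2592

f′(θ) = 2θ + 6
θ₁ = -4 − 0.2·(-2) = -3.6
θ₂ = -3.6 − 0.2·(-1.2) = -3.36
θ₃ = -3.36 − 0.2·(-0.72) = -3.216
θ₄ = -3.216 − 0.2·(-0.432) = -3.1296
f′(θ) at (-3.1296) = -0.2592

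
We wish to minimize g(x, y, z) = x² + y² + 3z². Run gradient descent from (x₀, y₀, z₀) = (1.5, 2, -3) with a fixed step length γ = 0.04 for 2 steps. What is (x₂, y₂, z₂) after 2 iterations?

∇g = (2x, 2y, 6z)
(x₁, y₁, z₁) = (1.5, 2, -3) − 0.04·(3, 4, -18) = (1.38, 1.84, -2.28)
(x₂, y₂, z₂) = (1.38, 1.84, -2.28) − 0.04·(2.76, 3.68, -13.68) = (1.2696, 1.6928, -1.7328)

(1.2696, 1.6928, -1.7328)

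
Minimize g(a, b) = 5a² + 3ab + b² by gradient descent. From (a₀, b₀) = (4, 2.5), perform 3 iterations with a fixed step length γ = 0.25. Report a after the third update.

∇g = (10a + 3b, 3a + 2b)
(a₁, b₁) = (4, 2.5) − 0.25·(47.5, 17) = (-7.875, -1.75)
(a₂, b₂) = (-7.875, -1.75) − 0.25·(-84, -27.125) = (13.125, 5.03125)
(a₃, b₃) = (13.125, 5.03125) − 0.25·(146.34375, 49.4375) = (-23.4609375, -7.328125)
a = -23.4609375

-23.4609375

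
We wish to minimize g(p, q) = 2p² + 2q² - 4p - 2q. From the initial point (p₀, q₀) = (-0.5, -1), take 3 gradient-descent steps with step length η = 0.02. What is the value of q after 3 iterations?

∇g = (4p - 4, 4q - 2)
Step 1: at (-0.5, -1), ∇g = (-6, -6) → (-0.5, -1) − 0.02·(-6, -6) = (-0.38, -0.88)
Step 2: at (-0.38, -0.88), ∇g = (-5.52, -5.52) → (-0.38, -0.88) − 0.02·(-5.52, -5.52) = (-0.2696, -0.7696)
Step 3: at (-0.2696, -0.7696), ∇g = (-5.0784, -5.0784) → (-0.2696, -0.7696) − 0.02·(-5.0784, -5.0784) = (-0.168032, -0.668032)
q = -0.668032

-0.668032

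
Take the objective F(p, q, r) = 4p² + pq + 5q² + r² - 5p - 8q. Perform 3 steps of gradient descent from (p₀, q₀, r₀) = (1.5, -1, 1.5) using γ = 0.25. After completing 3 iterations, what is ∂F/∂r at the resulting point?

0.375

∇F = (8p + q - 5, p + 10q - 8, 2r)
(p₁, q₁, r₁) = (1.5, -1, 1.5) − 0.25·(6, -16.5, 3) = (0, 3.125, 0.75)
(p₂, q₂, r₂) = (0, 3.125, 0.75) − 0.25·(-1.875, 23.25, 1.5) = (0.46875, -2.6875, 0.375)
(p₃, q₃, r₃) = (0.46875, -2.6875, 0.375) − 0.25·(-3.9375, -34.40625, 0.75) = (1.453125, 5.9140625, 0.1875)
∂F/∂r at (1.453125, 5.9140625, 0.1875) = 0.375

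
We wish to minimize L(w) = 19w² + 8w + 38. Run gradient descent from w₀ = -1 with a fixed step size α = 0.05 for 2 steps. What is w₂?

-0.85

L′(w) = 38w + 8
Step 1: L′(-1) = -30; w₁ = -1 − 0.05·(-30) = 0.5
Step 2: L′(0.5) = 27; w₂ = 0.5 − 0.05·27 = -0.85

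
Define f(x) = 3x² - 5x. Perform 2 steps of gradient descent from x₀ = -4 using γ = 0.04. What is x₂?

-1.9584

f′(x) = 6x - 5
Step 1: f′(-4) = -29; x₁ = -4 − 0.04·(-29) = -2.84
Step 2: f′(-2.84) = -22.04; x₂ = -2.84 − 0.04·(-22.04) = -1.9584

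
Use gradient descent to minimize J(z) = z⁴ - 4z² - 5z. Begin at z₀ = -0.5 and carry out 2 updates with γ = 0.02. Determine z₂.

-0.43689416

J′(z) = 4z³ - 8z - 5
z₁ = -0.5 − 0.02·(-1.5) = -0.47
z₂ = -0.47 − 0.02·(-1.655292) = -0.43689416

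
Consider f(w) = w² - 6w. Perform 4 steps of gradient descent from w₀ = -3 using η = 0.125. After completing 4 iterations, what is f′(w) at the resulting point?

-3.796875

f′(w) = 2w - 6
w₁ = -3 − 0.125·(-12) = -1.5
w₂ = -1.5 − 0.125·(-9) = -0.375
w₃ = -0.375 − 0.125·(-6.75) = 0.46875
w₄ = 0.46875 − 0.125·(-5.0625) = 1.1015625
f′(w) at (1.1015625) = -3.796875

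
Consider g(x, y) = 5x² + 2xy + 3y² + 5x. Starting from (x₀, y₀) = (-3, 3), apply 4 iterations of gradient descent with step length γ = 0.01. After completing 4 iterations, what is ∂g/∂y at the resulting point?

∇g = (10x + 2y + 5, 2x + 6y)
Step 1: at (-3, 3), ∇g = (-19, 12) → (-3, 3) − 0.01·(-19, 12) = (-2.81, 2.88)
Step 2: at (-2.81, 2.88), ∇g = (-17.34, 11.66) → (-2.81, 2.88) − 0.01·(-17.34, 11.66) = (-2.6366, 2.7634)
Step 3: at (-2.6366, 2.7634), ∇g = (-15.8392, 11.3072) → (-2.6366, 2.7634) − 0.01·(-15.8392, 11.3072) = (-2.478208, 2.650328)
Step 4: at (-2.478208, 2.650328), ∇g = (-14.481424, 10.945552) → (-2.478208, 2.650328) − 0.01·(-14.481424, 10.945552) = (-2.33339376, 2.54087248)
∂g/∂y at (-2.33339376, 2.54087248) = 10.57844736

10.57844736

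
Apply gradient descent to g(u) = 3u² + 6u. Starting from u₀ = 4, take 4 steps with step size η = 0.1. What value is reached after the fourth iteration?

g′(u) = 6u + 6
Step 1: g′(4) = 30; u₁ = 4 − 0.1·30 = 1
Step 2: g′(1) = 12; u₂ = 1 − 0.1·12 = -0.2
Step 3: g′(-0.2) = 4.8; u₃ = -0.2 − 0.1·4.8 = -0.68
Step 4: g′(-0.68) = 1.92; u₄ = -0.68 − 0.1·1.92 = -0.872

-0.872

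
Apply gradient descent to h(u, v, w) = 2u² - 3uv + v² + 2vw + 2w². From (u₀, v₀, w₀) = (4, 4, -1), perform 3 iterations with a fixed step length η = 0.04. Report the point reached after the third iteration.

∇h = (4u - 3v, -3u + 2v + 2w, 2v + 4w)
(u₁, v₁, w₁) = (4, 4, -1) − 0.04·(4, -6, 4) = (3.84, 4.24, -1.16)
(u₂, v₂, w₂) = (3.84, 4.24, -1.16) − 0.04·(2.64, -5.36, 3.84) = (3.7344, 4.4544, -1.3136)
(u₃, v₃, w₃) = (3.7344, 4.4544, -1.3136) − 0.04·(1.5744, -4.9216, 3.6544) = (3.671424, 4.651264, -1.459776)

(3.671424, 4.651264, -1.459776)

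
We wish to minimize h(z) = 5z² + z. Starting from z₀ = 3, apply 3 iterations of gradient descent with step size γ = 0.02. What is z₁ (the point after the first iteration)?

2.38

h′(z) = 10z + 1
Step 1: h′(3) = 31; z₁ = 3 − 0.02·31 = 2.38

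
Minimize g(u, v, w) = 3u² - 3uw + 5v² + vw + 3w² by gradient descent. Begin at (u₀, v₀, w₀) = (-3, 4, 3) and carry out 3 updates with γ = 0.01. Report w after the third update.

2.159914

∇g = (6u - 3w, 10v + w, -3u + v + 6w)
(u₁, v₁, w₁) = (-3, 4, 3) − 0.01·(-27, 43, 31) = (-2.73, 3.57, 2.69)
(u₂, v₂, w₂) = (-2.73, 3.57, 2.69) − 0.01·(-24.45, 38.39, 27.9) = (-2.4855, 3.1861, 2.411)
(u₃, v₃, w₃) = (-2.4855, 3.1861, 2.411) − 0.01·(-22.146, 34.272, 25.1086) = (-2.26404, 2.84338, 2.159914)
w = 2.159914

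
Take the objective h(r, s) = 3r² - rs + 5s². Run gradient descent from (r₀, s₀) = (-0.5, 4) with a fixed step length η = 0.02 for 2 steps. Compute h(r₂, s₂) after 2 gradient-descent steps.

33.2158966

∇h = (6r - s, -r + 10s)
Step 1: at (-0.5, 4), ∇h = (-7, 40.5) → (-0.5, 4) − 0.02·(-7, 40.5) = (-0.36, 3.19)
Step 2: at (-0.36, 3.19), ∇h = (-5.35, 32.26) → (-0.36, 3.19) − 0.02·(-5.35, 32.26) = (-0.253, 2.5448)
h(-0.253, 2.5448) = 33.2158966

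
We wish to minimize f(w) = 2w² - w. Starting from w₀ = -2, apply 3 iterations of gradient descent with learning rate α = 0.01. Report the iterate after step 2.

-1.8236

f′(w) = 4w - 1
w₁ = -2 − 0.01·(-9) = -1.91
w₂ = -1.91 − 0.01·(-8.64) = -1.8236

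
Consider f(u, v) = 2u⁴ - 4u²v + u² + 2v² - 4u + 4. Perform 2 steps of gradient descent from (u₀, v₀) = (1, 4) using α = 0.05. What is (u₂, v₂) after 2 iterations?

∇f = (8u³ - 8uv + 2u - 4, -4u² + 4v)
Step 1: at (1, 4), ∇f = (-26, 12) → (1, 4) − 0.05·(-26, 12) = (2.3, 3.4)
Step 2: at (2.3, 3.4), ∇f = (35.376, -7.56) → (2.3, 3.4) − 0.05·(35.376, -7.56) = (0.5312, 3.778)

(0.5312, 3.778)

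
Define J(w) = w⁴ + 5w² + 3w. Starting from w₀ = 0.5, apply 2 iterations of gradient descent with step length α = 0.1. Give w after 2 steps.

J′(w) = 4w³ + 10w + 3
Step 1: J′(0.5) = 8.5; w₁ = 0.5 − 0.1·8.5 = -0.35
Step 2: J′(-0.35) = -0.6715; w₂ = -0.35 − 0.1·(-0.6715) = -0.28285

-0.28285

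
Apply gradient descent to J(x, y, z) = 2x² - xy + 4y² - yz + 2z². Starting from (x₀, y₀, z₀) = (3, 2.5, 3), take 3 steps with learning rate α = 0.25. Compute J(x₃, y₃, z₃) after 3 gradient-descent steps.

9.6396484375

∇J = (4x - y, -x + 8y - z, -y + 4z)
(x₁, y₁, z₁) = (3, 2.5, 3) − 0.25·(9.5, 14, 9.5) = (0.625, -1, 0.625)
(x₂, y₂, z₂) = (0.625, -1, 0.625) − 0.25·(3.5, -9.25, 3.5) = (-0.25, 1.3125, -0.25)
(x₃, y₃, z₃) = (-0.25, 1.3125, -0.25) − 0.25·(-2.3125, 11, -2.3125) = (0.328125, -1.4375, 0.328125)
J(0.328125, -1.4375, 0.328125) = 9.6396484375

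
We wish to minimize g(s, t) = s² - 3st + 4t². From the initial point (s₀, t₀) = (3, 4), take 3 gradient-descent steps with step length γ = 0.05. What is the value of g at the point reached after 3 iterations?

∇g = (2s - 3t, -3s + 8t)
Step 1: at (3, 4), ∇g = (-6, 23) → (3, 4) − 0.05·(-6, 23) = (3.3, 2.85)
Step 2: at (3.3, 2.85), ∇g = (-1.95, 12.9) → (3.3, 2.85) − 0.05·(-1.95, 12.9) = (3.3975, 2.205)
Step 3: at (3.3975, 2.205), ∇g = (0.18, 7.4475) → (3.3975, 2.205) − 0.05·(0.18, 7.4475) = (3.3885, 1.832625)
g(3.3885, 1.832625) = 6.286440375

6.286440375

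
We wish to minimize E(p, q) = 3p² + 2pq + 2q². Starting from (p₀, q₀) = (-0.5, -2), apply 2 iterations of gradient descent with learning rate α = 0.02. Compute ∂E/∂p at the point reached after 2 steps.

∇E = (6p + 2q, 2p + 4q)
(p₁, q₁) = (-0.5, -2) − 0.02·(-7, -9) = (-0.36, -1.82)
(p₂, q₂) = (-0.36, -1.82) − 0.02·(-5.8, -8) = (-0.244, -1.66)
∂E/∂p at (-0.244, -1.66) = -4.784

-4.784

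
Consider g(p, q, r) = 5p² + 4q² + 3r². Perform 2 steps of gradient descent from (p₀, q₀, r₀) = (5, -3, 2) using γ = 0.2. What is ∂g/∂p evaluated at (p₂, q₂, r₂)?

∇g = (10p, 8q, 6r)
(p₁, q₁, r₁) = (5, -3, 2) − 0.2·(50, -24, 12) = (-5, 1.8, -0.4)
(p₂, q₂, r₂) = (-5, 1.8, -0.4) − 0.2·(-50, 14.4, -2.4) = (5, -1.08, 0.08)
∂g/∂p at (5, -1.08, 0.08) = 50

50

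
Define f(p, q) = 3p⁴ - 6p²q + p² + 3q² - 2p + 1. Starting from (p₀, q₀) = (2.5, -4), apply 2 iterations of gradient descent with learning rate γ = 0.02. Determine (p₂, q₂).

(11.20036264, -0.785908)

∇f = (12p³ - 12pq + 2p - 2, -6p² + 6q)
Step 1: at (2.5, -4), ∇f = (310.5, -61.5) → (2.5, -4) − 0.02·(310.5, -61.5) = (-3.71, -2.77)
Step 2: at (-3.71, -2.77), ∇f = (-745.518132, -99.2046) → (-3.71, -2.77) − 0.02·(-745.518132, -99.2046) = (11.20036264, -0.785908)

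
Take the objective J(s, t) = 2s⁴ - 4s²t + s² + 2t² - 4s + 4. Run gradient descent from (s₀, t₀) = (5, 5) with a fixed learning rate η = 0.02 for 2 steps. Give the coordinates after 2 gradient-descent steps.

(197.66798848, 15.964352)

∇J = (8s³ - 8st + 2s - 4, -4s² + 4t)
Step 1: at (5, 5), ∇J = (806, -80) → (5, 5) − 0.02·(806, -80) = (-11.12, 6.6)
Step 2: at (-11.12, 6.6), ∇J = (-10439.399424, -468.2176) → (-11.12, 6.6) − 0.02·(-10439.399424, -468.2176) = (197.66798848, 15.964352)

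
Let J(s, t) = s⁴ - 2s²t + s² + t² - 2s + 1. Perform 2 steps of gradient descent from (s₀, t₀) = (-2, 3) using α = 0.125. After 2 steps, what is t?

∇J = (4s³ - 4st + 2s - 2, -2s² + 2t)
(s₁, t₁) = (-2, 3) − 0.125·(-14, -2) = (-0.25, 3.25)
(s₂, t₂) = (-0.25, 3.25) − 0.125·(0.6875, 6.375) = (-0.3359375, 2.453125)
t = 2.453125

2.453125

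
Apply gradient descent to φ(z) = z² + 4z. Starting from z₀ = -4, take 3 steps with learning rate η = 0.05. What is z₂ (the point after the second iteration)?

-3.62

φ′(z) = 2z + 4
z₁ = -4 − 0.05·(-4) = -3.8
z₂ = -3.8 − 0.05·(-3.6) = -3.62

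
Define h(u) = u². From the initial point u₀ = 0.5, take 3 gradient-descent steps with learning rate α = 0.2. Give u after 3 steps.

0.108

h′(u) = 2u
u₁ = 0.5 − 0.2·1 = 0.3
u₂ = 0.3 − 0.2·0.6 = 0.18
u₃ = 0.18 − 0.2·0.36 = 0.108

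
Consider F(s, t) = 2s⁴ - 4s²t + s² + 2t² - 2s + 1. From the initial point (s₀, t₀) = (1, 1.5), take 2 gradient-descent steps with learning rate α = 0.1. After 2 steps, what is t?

1.564

∇F = (8s³ - 8st + 2s - 2, -4s² + 4t)
Step 1: at (1, 1.5), ∇F = (-4, 2) → (1, 1.5) − 0.1·(-4, 2) = (1.4, 1.3)
Step 2: at (1.4, 1.3), ∇F = (8.192, -2.64) → (1.4, 1.3) − 0.1·(8.192, -2.64) = (0.5808, 1.564)
t = 1.564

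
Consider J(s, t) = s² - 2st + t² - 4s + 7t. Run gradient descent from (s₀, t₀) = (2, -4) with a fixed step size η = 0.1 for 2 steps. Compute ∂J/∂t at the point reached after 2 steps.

∇J = (2s - 2t - 4, -2s + 2t + 7)
(s₁, t₁) = (2, -4) − 0.1·(8, -5) = (1.2, -3.5)
(s₂, t₂) = (1.2, -3.5) − 0.1·(5.4, -2.4) = (0.66, -3.26)
∂J/∂t at (0.66, -3.26) = -0.84

-0.84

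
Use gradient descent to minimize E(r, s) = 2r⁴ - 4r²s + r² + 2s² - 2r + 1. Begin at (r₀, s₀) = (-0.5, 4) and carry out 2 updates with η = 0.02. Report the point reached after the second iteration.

∇E = (8r³ - 8rs + 2r - 2, -4r² + 4s)
(r₁, s₁) = (-0.5, 4) − 0.02·(12, 15) = (-0.74, 3.7)
(r₂, s₂) = (-0.74, 3.7) − 0.02·(15.182208, 12.6096) = (-1.04364416, 3.447808)

(-1.04364416, 3.447808)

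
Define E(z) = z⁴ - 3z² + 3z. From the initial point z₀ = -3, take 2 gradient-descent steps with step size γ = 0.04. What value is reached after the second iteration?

0.45750528

E′(z) = 4z³ - 6z + 3
z₁ = -3 − 0.04·(-87) = 0.48
z₂ = 0.48 − 0.04·0.562368 = 0.45750528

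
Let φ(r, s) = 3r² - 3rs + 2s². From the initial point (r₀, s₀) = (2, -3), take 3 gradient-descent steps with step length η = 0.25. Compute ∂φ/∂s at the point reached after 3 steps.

17.859375

∇φ = (6r - 3s, -3r + 4s)
(r₁, s₁) = (2, -3) − 0.25·(21, -18) = (-3.25, 1.5)
(r₂, s₂) = (-3.25, 1.5) − 0.25·(-24, 15.75) = (2.75, -2.4375)
(r₃, s₃) = (2.75, -2.4375) − 0.25·(23.8125, -18) = (-3.203125, 2.0625)
∂φ/∂s at (-3.203125, 2.0625) = 17.859375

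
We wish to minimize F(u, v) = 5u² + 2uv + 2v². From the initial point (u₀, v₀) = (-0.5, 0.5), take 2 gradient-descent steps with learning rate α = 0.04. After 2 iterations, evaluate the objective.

0.43286336

∇F = (10u + 2v, 2u + 4v)
(u₁, v₁) = (-0.5, 0.5) − 0.04·(-4, 1) = (-0.34, 0.46)
(u₂, v₂) = (-0.34, 0.46) − 0.04·(-2.48, 1.16) = (-0.2408, 0.4136)
F(-0.2408, 0.4136) = 0.43286336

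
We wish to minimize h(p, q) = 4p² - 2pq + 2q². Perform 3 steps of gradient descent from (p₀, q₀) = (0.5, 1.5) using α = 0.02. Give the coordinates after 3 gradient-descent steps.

(0.438016, 1.220992)

∇h = (8p - 2q, -2p + 4q)
Step 1: at (0.5, 1.5), ∇h = (1, 5) → (0.5, 1.5) − 0.02·(1, 5) = (0.48, 1.4)
Step 2: at (0.48, 1.4), ∇h = (1.04, 4.64) → (0.48, 1.4) − 0.02·(1.04, 4.64) = (0.4592, 1.3072)
Step 3: at (0.4592, 1.3072), ∇h = (1.0592, 4.3104) → (0.4592, 1.3072) − 0.02·(1.0592, 4.3104) = (0.438016, 1.220992)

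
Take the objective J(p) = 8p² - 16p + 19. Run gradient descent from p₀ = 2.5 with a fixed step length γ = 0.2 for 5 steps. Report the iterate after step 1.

J′(p) = 16p - 16
p₁ = 2.5 − 0.2·24 = -2.3

-2.3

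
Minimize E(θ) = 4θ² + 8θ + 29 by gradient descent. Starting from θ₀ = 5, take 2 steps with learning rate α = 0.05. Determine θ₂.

1.16

E′(θ) = 8θ + 8
θ₁ = 5 − 0.05·48 = 2.6
θ₂ = 2.6 − 0.05·28.8 = 1.16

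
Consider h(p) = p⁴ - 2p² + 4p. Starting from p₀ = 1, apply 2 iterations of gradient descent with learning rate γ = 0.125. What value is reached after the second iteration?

h′(p) = 4p³ - 4p + 4
Step 1: h′(1) = 4; p₁ = 1 − 0.125·4 = 0.5
Step 2: h′(0.5) = 2.5; p₂ = 0.5 − 0.125·2.5 = 0.1875

0.1875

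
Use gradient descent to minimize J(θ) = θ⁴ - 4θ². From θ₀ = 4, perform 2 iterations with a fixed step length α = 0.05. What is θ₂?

J′(θ) = 4θ³ - 8θ
θ₁ = 4 − 0.05·224 = -7.2
θ₂ = -7.2 − 0.05·(-1435.392) = 64.5696

64.5696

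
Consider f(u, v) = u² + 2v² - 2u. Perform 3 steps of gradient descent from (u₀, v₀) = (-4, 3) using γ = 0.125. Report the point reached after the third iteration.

∇f = (2u - 2, 4v)
Step 1: at (-4, 3), ∇f = (-10, 12) → (-4, 3) − 0.125·(-10, 12) = (-2.75, 1.5)
Step 2: at (-2.75, 1.5), ∇f = (-7.5, 6) → (-2.75, 1.5) − 0.125·(-7.5, 6) = (-1.8125, 0.75)
Step 3: at (-1.8125, 0.75), ∇f = (-5.625, 3) → (-1.8125, 0.75) − 0.125·(-5.625, 3) = (-1.109375, 0.375)

(-1.109375, 0.375)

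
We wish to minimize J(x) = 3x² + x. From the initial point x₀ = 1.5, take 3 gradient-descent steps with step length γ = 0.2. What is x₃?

J′(x) = 6x + 1
x₁ = 1.5 − 0.2·10 = -0.5
x₂ = -0.5 − 0.2·(-2) = -0.1
x₃ = -0.1 − 0.2·0.4 = -0.18

-0.18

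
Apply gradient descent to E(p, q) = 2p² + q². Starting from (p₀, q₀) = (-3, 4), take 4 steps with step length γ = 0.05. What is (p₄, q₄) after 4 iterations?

∇E = (4p, 2q)
Step 1: at (-3, 4), ∇E = (-12, 8) → (-3, 4) − 0.05·(-12, 8) = (-2.4, 3.6)
Step 2: at (-2.4, 3.6), ∇E = (-9.6, 7.2) → (-2.4, 3.6) − 0.05·(-9.6, 7.2) = (-1.92, 3.24)
Step 3: at (-1.92, 3.24), ∇E = (-7.68, 6.48) → (-1.92, 3.24) − 0.05·(-7.68, 6.48) = (-1.536, 2.916)
Step 4: at (-1.536, 2.916), ∇E = (-6.144, 5.832) → (-1.536, 2.916) − 0.05·(-6.144, 5.832) = (-1.2288, 2.6244)

(-1.2288, 2.6244)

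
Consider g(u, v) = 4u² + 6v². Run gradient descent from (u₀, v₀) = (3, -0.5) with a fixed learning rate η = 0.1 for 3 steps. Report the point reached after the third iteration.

∇g = (8u, 12v)
(u₁, v₁) = (3, -0.5) − 0.1·(24, -6) = (0.6, 0.1)
(u₂, v₂) = (0.6, 0.1) − 0.1·(4.8, 1.2) = (0.12, -0.02)
(u₃, v₃) = (0.12, -0.02) − 0.1·(0.96, -0.24) = (0.024, 0.004)

(0.024, 0.004)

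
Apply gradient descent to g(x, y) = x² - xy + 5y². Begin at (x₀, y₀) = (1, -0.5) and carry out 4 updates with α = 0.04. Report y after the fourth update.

0.00631808

∇g = (2x - y, -x + 10y)
Step 1: at (1, -0.5), ∇g = (2.5, -6) → (1, -0.5) − 0.04·(2.5, -6) = (0.9, -0.26)
Step 2: at (0.9, -0.26), ∇g = (2.06, -3.5) → (0.9, -0.26) − 0.04·(2.06, -3.5) = (0.8176, -0.12)
Step 3: at (0.8176, -0.12), ∇g = (1.7552, -2.0176) → (0.8176, -0.12) − 0.04·(1.7552, -2.0176) = (0.747392, -0.039296)
Step 4: at (0.747392, -0.039296), ∇g = (1.53408, -1.140352) → (0.747392, -0.039296) − 0.04·(1.53408, -1.140352) = (0.6860288, 0.00631808)
y = 0.00631808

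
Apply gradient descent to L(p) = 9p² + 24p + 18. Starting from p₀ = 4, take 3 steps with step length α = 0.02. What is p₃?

L′(p) = 18p + 24
p₁ = 4 − 0.02·96 = 2.08
p₂ = 2.08 − 0.02·61.44 = 0.8512
p₃ = 0.8512 − 0.02·39.3216 = 0.064768

0.064768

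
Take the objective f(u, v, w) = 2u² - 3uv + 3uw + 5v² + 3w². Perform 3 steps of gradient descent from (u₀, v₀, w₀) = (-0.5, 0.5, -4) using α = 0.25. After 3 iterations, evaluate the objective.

675.57861328125

∇f = (4u - 3v + 3w, -3u + 10v, 3u + 6w)
(u₁, v₁, w₁) = (-0.5, 0.5, -4) − 0.25·(-15.5, 6.5, -25.5) = (3.375, -1.125, 2.375)
(u₂, v₂, w₂) = (3.375, -1.125, 2.375) − 0.25·(24, -21.375, 24.375) = (-2.625, 4.21875, -3.71875)
(u₃, v₃, w₃) = (-2.625, 4.21875, -3.71875) − 0.25·(-34.3125, 50.0625, -30.1875) = (5.953125, -8.296875, 3.828125)
f(5.953125, -8.296875, 3.828125) = 675.57861328125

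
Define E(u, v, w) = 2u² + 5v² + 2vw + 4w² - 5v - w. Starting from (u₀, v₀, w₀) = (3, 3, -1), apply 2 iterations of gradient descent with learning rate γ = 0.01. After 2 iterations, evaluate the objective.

34.9553448

∇E = (4u, 10v + 2w - 5, 2v + 8w - 1)
Step 1: at (3, 3, -1), ∇E = (12, 23, -3) → (3, 3, -1) − 0.01·(12, 23, -3) = (2.88, 2.77, -0.97)
Step 2: at (2.88, 2.77, -0.97), ∇E = (11.52, 20.76, -3.22) → (2.88, 2.77, -0.97) − 0.01·(11.52, 20.76, -3.22) = (2.7648, 2.5624, -0.9378)
E(2.7648, 2.5624, -0.9378) = 34.9553448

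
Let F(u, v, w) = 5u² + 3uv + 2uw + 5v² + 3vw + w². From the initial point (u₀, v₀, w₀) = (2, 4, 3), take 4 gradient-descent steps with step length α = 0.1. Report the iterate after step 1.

(-1.8, -1.5, 0.8)

∇F = (10u + 3v + 2w, 3u + 10v + 3w, 2u + 3v + 2w)
(u₁, v₁, w₁) = (2, 4, 3) − 0.1·(38, 55, 22) = (-1.8, -1.5, 0.8)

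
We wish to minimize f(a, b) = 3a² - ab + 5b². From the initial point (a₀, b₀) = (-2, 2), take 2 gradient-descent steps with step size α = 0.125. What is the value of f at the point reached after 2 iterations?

0.2197265625

∇f = (6a - b, -a + 10b)
Step 1: at (-2, 2), ∇f = (-14, 22) → (-2, 2) − 0.125·(-14, 22) = (-0.25, -0.75)
Step 2: at (-0.25, -0.75), ∇f = (-0.75, -7.25) → (-0.25, -0.75) − 0.125·(-0.75, -7.25) = (-0.15625, 0.15625)
f(-0.15625, 0.15625) = 0.2197265625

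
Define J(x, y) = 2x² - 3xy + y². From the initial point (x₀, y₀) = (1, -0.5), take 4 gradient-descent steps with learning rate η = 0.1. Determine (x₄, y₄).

∇J = (4x - 3y, -3x + 2y)
(x₁, y₁) = (1, -0.5) − 0.1·(5.5, -4) = (0.45, -0.1)
(x₂, y₂) = (0.45, -0.1) − 0.1·(2.1, -1.55) = (0.24, 0.055)
(x₃, y₃) = (0.24, 0.055) − 0.1·(0.795, -0.61) = (0.1605, 0.116)
(x₄, y₄) = (0.1605, 0.116) − 0.1·(0.294, -0.2495) = (0.1311, 0.14095)

(0.1311, 0.14095)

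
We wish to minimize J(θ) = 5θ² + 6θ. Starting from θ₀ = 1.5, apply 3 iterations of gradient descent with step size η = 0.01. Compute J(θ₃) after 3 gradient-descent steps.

J′(θ) = 10θ + 6
θ₁ = 1.5 − 0.01·21 = 1.29
θ₂ = 1.29 − 0.01·18.9 = 1.101
θ₃ = 1.101 − 0.01·17.01 = 0.9309
J(0.9309) = 9.91827405

9.91827405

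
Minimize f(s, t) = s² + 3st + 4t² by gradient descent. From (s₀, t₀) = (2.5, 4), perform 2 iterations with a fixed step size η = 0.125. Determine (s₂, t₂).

(0.6328125, -0.140625)

∇f = (2s + 3t, 3s + 8t)
Step 1: at (2.5, 4), ∇f = (17, 39.5) → (2.5, 4) − 0.125·(17, 39.5) = (0.375, -0.9375)
Step 2: at (0.375, -0.9375), ∇f = (-2.0625, -6.375) → (0.375, -0.9375) − 0.125·(-2.0625, -6.375) = (0.6328125, -0.140625)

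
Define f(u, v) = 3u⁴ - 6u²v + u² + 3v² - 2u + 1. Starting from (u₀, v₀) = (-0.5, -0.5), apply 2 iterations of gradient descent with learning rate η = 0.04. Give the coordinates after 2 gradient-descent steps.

(-0.06944, -0.2336)

∇f = (12u³ - 12uv + 2u - 2, -6u² + 6v)
Step 1: at (-0.5, -0.5), ∇f = (-7.5, -4.5) → (-0.5, -0.5) − 0.04·(-7.5, -4.5) = (-0.2, -0.32)
Step 2: at (-0.2, -0.32), ∇f = (-3.264, -2.16) → (-0.2, -0.32) − 0.04·(-3.264, -2.16) = (-0.06944, -0.2336)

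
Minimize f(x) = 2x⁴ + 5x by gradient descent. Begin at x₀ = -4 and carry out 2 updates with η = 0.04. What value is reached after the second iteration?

f′(x) = 8x³ + 5
x₁ = -4 − 0.04·(-507) = 16.28
x₂ = 16.28 − 0.04·34523.601216 = -1364.66404864

-1364.66404864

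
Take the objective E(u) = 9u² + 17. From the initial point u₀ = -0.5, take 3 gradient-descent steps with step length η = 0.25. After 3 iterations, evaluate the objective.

4153.09765625

E′(u) = 18u
u₁ = -0.5 − 0.25·(-9) = 1.75
u₂ = 1.75 − 0.25·31.5 = -6.125
u₃ = -6.125 − 0.25·(-110.25) = 21.4375
E(21.4375) = 4153.09765625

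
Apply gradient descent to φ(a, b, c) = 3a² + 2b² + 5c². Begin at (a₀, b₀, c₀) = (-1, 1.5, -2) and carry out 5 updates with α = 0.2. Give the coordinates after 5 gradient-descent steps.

(0.00032, 0.00048, 2)

∇φ = (6a, 4b, 10c)
Step 1: at (-1, 1.5, -2), ∇φ = (-6, 6, -20) → (-1, 1.5, -2) − 0.2·(-6, 6, -20) = (0.2, 0.3, 2)
Step 2: at (0.2, 0.3, 2), ∇φ = (1.2, 1.2, 20) → (0.2, 0.3, 2) − 0.2·(1.2, 1.2, 20) = (-0.04, 0.06, -2)
Step 3: at (-0.04, 0.06, -2), ∇φ = (-0.24, 0.24, -20) → (-0.04, 0.06, -2) − 0.2·(-0.24, 0.24, -20) = (0.008, 0.012, 2)
Step 4: at (0.008, 0.012, 2), ∇φ = (0.048, 0.048, 20) → (0.008, 0.012, 2) − 0.2·(0.048, 0.048, 20) = (-0.0016, 0.0024, -2)
Step 5: at (-0.0016, 0.0024, -2), ∇φ = (-0.0096, 0.0096, -20) → (-0.0016, 0.0024, -2) − 0.2·(-0.0096, 0.0096, -20) = (0.00032, 0.00048, 2)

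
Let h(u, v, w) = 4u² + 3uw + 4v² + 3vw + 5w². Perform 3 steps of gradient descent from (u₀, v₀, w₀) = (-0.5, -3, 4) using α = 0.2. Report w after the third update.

-5.86

∇h = (8u + 3w, 8v + 3w, 3u + 3v + 10w)
(u₁, v₁, w₁) = (-0.5, -3, 4) − 0.2·(8, -12, 29.5) = (-2.1, -0.6, -1.9)
(u₂, v₂, w₂) = (-2.1, -0.6, -1.9) − 0.2·(-22.5, -10.5, -27.1) = (2.4, 1.5, 3.52)
(u₃, v₃, w₃) = (2.4, 1.5, 3.52) − 0.2·(29.76, 22.56, 46.9) = (-3.552, -3.012, -5.86)
w = -5.86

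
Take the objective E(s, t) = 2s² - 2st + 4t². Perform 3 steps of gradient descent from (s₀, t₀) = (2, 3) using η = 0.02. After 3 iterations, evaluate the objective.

15.143858274304

∇E = (4s - 2t, -2s + 8t)
Step 1: at (2, 3), ∇E = (2, 20) → (2, 3) − 0.02·(2, 20) = (1.96, 2.6)
Step 2: at (1.96, 2.6), ∇E = (2.64, 16.88) → (1.96, 2.6) − 0.02·(2.64, 16.88) = (1.9072, 2.2624)
Step 3: at (1.9072, 2.2624), ∇E = (3.104, 14.2848) → (1.9072, 2.2624) − 0.02·(3.104, 14.2848) = (1.84512, 1.976704)
E(1.84512, 1.976704) = 15.143858274304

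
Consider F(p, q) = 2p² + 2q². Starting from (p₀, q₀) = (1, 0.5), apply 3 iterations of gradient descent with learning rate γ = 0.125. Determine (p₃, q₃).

(0.125, 0.0625)

∇F = (4p, 4q)
(p₁, q₁) = (1, 0.5) − 0.125·(4, 2) = (0.5, 0.25)
(p₂, q₂) = (0.5, 0.25) − 0.125·(2, 1) = (0.25, 0.125)
(p₃, q₃) = (0.25, 0.125) − 0.125·(1, 0.5) = (0.125, 0.0625)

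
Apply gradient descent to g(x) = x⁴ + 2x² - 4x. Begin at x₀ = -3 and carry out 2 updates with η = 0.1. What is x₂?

-326.1936

g′(x) = 4x³ + 4x - 4
x₁ = -3 − 0.1·(-124) = 9.4
x₂ = 9.4 − 0.1·3355.936 = -326.1936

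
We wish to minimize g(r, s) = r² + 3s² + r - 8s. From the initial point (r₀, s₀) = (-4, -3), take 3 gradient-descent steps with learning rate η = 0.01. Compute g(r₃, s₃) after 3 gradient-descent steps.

∇g = (2r + 1, 6s - 8)
(r₁, s₁) = (-4, -3) − 0.01·(-7, -26) = (-3.93, -2.74)
(r₂, s₂) = (-3.93, -2.74) − 0.01·(-6.86, -24.44) = (-3.8614, -2.4956)
(r₃, s₃) = (-3.8614, -2.4956) − 0.01·(-6.7228, -22.9736) = (-3.794172, -2.265864)
g(-3.794172, -2.265864) = 44.130900165072

44.130900165072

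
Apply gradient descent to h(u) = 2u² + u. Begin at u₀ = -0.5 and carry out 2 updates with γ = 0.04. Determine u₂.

h′(u) = 4u + 1
u₁ = -0.5 − 0.04·(-1) = -0.46
u₂ = -0.46 − 0.04·(-0.84) = -0.4264

-0.4264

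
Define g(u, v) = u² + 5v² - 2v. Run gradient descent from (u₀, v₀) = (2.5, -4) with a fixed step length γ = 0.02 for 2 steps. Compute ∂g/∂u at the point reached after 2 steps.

∇g = (2u, 10v - 2)
(u₁, v₁) = (2.5, -4) − 0.02·(5, -42) = (2.4, -3.16)
(u₂, v₂) = (2.4, -3.16) − 0.02·(4.8, -33.6) = (2.304, -2.488)
∂g/∂u at (2.304, -2.488) = 4.608

4.608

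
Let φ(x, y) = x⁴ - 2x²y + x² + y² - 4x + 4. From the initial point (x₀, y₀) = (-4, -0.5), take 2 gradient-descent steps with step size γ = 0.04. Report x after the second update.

-48.26573824

∇φ = (4x³ - 4xy + 2x - 4, -2x² + 2y)
(x₁, y₁) = (-4, -0.5) − 0.04·(-276, -33) = (7.04, 0.82)
(x₂, y₂) = (7.04, 0.82) − 0.04·(1382.643456, -97.4832) = (-48.26573824, 4.719328)
x = -48.26573824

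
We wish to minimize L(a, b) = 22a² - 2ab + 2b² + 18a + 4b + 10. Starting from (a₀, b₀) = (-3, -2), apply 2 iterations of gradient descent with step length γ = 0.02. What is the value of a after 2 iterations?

-0.5376

∇L = (44a - 2b + 18, -2a + 4b + 4)
Step 1: at (-3, -2), ∇L = (-110, 2) → (-3, -2) − 0.02·(-110, 2) = (-0.8, -2.04)
Step 2: at (-0.8, -2.04), ∇L = (-13.12, -2.56) → (-0.8, -2.04) − 0.02·(-13.12, -2.56) = (-0.5376, -1.9888)
a = -0.5376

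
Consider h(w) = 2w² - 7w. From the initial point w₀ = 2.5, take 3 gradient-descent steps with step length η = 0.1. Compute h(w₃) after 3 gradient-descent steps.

h′(w) = 4w - 7
w₁ = 2.5 − 0.1·3 = 2.2
w₂ = 2.2 − 0.1·1.8 = 2.02
w₃ = 2.02 − 0.1·1.08 = 1.912
h(1.912) = -6.072512

-6.072512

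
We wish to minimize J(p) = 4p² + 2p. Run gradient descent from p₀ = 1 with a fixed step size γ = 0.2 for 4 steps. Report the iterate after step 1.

J′(p) = 8p + 2
Step 1: J′(1) = 10; p₁ = 1 − 0.2·10 = -1

-1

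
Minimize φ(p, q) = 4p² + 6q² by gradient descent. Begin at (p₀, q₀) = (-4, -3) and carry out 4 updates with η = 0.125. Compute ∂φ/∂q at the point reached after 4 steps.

-2.25

∇φ = (8p, 12q)
(p₁, q₁) = (-4, -3) − 0.125·(-32, -36) = (0, 1.5)
(p₂, q₂) = (0, 1.5) − 0.125·(0, 18) = (0, -0.75)
(p₃, q₃) = (0, -0.75) − 0.125·(0, -9) = (0, 0.375)
(p₄, q₄) = (0, 0.375) − 0.125·(0, 4.5) = (0, -0.1875)
∂φ/∂q at (0, -0.1875) = -2.25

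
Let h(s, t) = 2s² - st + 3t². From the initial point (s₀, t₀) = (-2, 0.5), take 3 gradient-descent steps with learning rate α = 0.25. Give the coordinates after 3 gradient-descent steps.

(0.1015625, -0.25)

∇h = (4s - t, -s + 6t)
(s₁, t₁) = (-2, 0.5) − 0.25·(-8.5, 5) = (0.125, -0.75)
(s₂, t₂) = (0.125, -0.75) − 0.25·(1.25, -4.625) = (-0.1875, 0.40625)
(s₃, t₃) = (-0.1875, 0.40625) − 0.25·(-1.15625, 2.625) = (0.1015625, -0.25)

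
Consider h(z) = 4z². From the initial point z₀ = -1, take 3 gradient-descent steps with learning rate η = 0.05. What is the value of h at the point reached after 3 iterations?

h′(z) = 8z
Step 1: h′(-1) = -8; z₁ = -1 − 0.05·(-8) = -0.6
Step 2: h′(-0.6) = -4.8; z₂ = -0.6 − 0.05·(-4.8) = -0.36
Step 3: h′(-0.36) = -2.88; z₃ = -0.36 − 0.05·(-2.88) = -0.216
h(-0.216) = 0.186624

0.186624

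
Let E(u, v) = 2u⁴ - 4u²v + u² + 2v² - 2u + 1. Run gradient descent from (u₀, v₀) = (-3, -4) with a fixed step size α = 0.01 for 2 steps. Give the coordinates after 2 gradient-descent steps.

(0.15968, -3.3392)

∇E = (8u³ - 8uv + 2u - 2, -4u² + 4v)
(u₁, v₁) = (-3, -4) − 0.01·(-320, -52) = (0.2, -3.48)
(u₂, v₂) = (0.2, -3.48) − 0.01·(4.032, -14.08) = (0.15968, -3.3392)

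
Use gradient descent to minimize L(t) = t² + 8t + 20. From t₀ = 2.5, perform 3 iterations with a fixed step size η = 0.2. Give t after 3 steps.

-2.596

L′(t) = 2t + 8
Step 1: L′(2.5) = 13; t₁ = 2.5 − 0.2·13 = -0.1
Step 2: L′(-0.1) = 7.8; t₂ = -0.1 − 0.2·7.8 = -1.66
Step 3: L′(-1.66) = 4.68; t₃ = -1.66 − 0.2·4.68 = -2.596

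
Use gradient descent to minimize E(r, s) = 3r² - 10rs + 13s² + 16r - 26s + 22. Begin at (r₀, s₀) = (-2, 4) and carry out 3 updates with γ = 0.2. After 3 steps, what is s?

-406.384

∇E = (6r - 10s + 16, -10r + 26s - 26)
(r₁, s₁) = (-2, 4) − 0.2·(-36, 98) = (5.2, -15.6)
(r₂, s₂) = (5.2, -15.6) − 0.2·(203.2, -483.6) = (-35.44, 81.12)
(r₃, s₃) = (-35.44, 81.12) − 0.2·(-1007.84, 2437.52) = (166.128, -406.384)
s = -406.384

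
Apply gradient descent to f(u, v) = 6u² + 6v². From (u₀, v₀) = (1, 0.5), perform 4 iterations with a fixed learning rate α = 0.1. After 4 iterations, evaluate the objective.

0.0000192

∇f = (12u, 12v)
(u₁, v₁) = (1, 0.5) − 0.1·(12, 6) = (-0.2, -0.1)
(u₂, v₂) = (-0.2, -0.1) − 0.1·(-2.4, -1.2) = (0.04, 0.02)
(u₃, v₃) = (0.04, 0.02) − 0.1·(0.48, 0.24) = (-0.008, -0.004)
(u₄, v₄) = (-0.008, -0.004) − 0.1·(-0.096, -0.048) = (0.0016, 0.0008)
f(0.0016, 0.0008) = 0.0000192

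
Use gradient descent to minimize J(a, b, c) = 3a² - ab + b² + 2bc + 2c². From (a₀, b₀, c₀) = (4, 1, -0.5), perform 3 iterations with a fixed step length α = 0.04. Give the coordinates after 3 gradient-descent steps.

∇J = (6a - b, -a + 2b + 2c, 2b + 4c)
Step 1: at (4, 1, -0.5), ∇J = (23, -3, 0) → (4, 1, -0.5) − 0.04·(23, -3, 0) = (3.08, 1.12, -0.5)
Step 2: at (3.08, 1.12, -0.5), ∇J = (17.36, -1.84, 0.24) → (3.08, 1.12, -0.5) − 0.04·(17.36, -1.84, 0.24) = (2.3856, 1.1936, -0.5096)
Step 3: at (2.3856, 1.1936, -0.5096), ∇J = (13.12, -1.0176, 0.3488) → (2.3856, 1.1936, -0.5096) − 0.04·(13.12, -1.0176, 0.3488) = (1.8608, 1.234304, -0.523552)

(1.8608, 1.234304, -0.523552)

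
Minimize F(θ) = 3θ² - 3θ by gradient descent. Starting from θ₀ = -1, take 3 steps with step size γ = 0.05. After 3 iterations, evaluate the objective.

F′(θ) = 6θ - 3
θ₁ = -1 − 0.05·(-9) = -0.55
θ₂ = -0.55 − 0.05·(-6.3) = -0.235
θ₃ = -0.235 − 0.05·(-4.41) = -0.0145
F(-0.0145) = 0.04413075

0.04413075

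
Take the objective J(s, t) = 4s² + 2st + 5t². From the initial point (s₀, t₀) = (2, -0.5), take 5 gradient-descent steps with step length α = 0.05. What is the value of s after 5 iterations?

∇J = (8s + 2t, 2s + 10t)
Step 1: at (2, -0.5), ∇J = (15, -1) → (2, -0.5) − 0.05·(15, -1) = (1.25, -0.45)
Step 2: at (1.25, -0.45), ∇J = (9.1, -2) → (1.25, -0.45) − 0.05·(9.1, -2) = (0.795, -0.35)
Step 3: at (0.795, -0.35), ∇J = (5.66, -1.91) → (0.795, -0.35) − 0.05·(5.66, -1.91) = (0.512, -0.2545)
Step 4: at (0.512, -0.2545), ∇J = (3.587, -1.521) → (0.512, -0.2545) − 0.05·(3.587, -1.521) = (0.33265, -0.17845)
Step 5: at (0.33265, -0.17845), ∇J = (2.3043, -1.1192) → (0.33265, -0.17845) − 0.05·(2.3043, -1.1192) = (0.217435, -0.12249)
s = 0.217435

0.217435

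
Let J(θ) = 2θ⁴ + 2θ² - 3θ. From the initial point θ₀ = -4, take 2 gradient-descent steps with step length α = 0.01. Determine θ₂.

1.10775272

J′(θ) = 8θ³ + 4θ - 3
Step 1: J′(-4) = -531; θ₁ = -4 − 0.01·(-531) = 1.31
Step 2: J′(1.31) = 20.224728; θ₂ = 1.31 − 0.01·20.224728 = 1.10775272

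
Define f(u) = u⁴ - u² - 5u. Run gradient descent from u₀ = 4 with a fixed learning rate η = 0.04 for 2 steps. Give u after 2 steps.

23.96627968

f′(u) = 4u³ - 2u - 5
Step 1: f′(4) = 243; u₁ = 4 − 0.04·243 = -5.72
Step 2: f′(-5.72) = -742.156992; u₂ = -5.72 − 0.04·(-742.156992) = 23.96627968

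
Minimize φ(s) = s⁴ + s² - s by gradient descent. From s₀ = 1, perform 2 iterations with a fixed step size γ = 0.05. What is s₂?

0.640625

φ′(s) = 4s³ + 2s - 1
Step 1: φ′(1) = 5; s₁ = 1 − 0.05·5 = 0.75
Step 2: φ′(0.75) = 2.1875; s₂ = 0.75 − 0.05·2.1875 = 0.640625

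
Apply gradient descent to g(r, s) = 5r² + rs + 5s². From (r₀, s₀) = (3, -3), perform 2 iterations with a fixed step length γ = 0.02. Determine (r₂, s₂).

(2.0172, -2.0172)

∇g = (10r + s, r + 10s)
(r₁, s₁) = (3, -3) − 0.02·(27, -27) = (2.46, -2.46)
(r₂, s₂) = (2.46, -2.46) − 0.02·(22.14, -22.14) = (2.0172, -2.0172)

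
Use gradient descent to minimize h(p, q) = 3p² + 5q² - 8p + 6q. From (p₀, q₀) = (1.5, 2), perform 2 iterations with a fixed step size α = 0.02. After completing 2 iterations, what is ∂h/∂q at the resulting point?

16.64

∇h = (6p - 8, 10q + 6)
Step 1: at (1.5, 2), ∇h = (1, 26) → (1.5, 2) − 0.02·(1, 26) = (1.48, 1.48)
Step 2: at (1.48, 1.48), ∇h = (0.88, 20.8) → (1.48, 1.48) − 0.02·(0.88, 20.8) = (1.4624, 1.064)
∂h/∂q at (1.4624, 1.064) = 16.64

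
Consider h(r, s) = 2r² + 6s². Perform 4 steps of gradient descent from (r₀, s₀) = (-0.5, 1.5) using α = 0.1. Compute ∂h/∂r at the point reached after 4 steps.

-0.2592

∇h = (4r, 12s)
Step 1: at (-0.5, 1.5), ∇h = (-2, 18) → (-0.5, 1.5) − 0.1·(-2, 18) = (-0.3, -0.3)
Step 2: at (-0.3, -0.3), ∇h = (-1.2, -3.6) → (-0.3, -0.3) − 0.1·(-1.2, -3.6) = (-0.18, 0.06)
Step 3: at (-0.18, 0.06), ∇h = (-0.72, 0.72) → (-0.18, 0.06) − 0.1·(-0.72, 0.72) = (-0.108, -0.012)
Step 4: at (-0.108, -0.012), ∇h = (-0.432, -0.144) → (-0.108, -0.012) − 0.1·(-0.432, -0.144) = (-0.0648, 0.0024)
∂h/∂r at (-0.0648, 0.0024) = -0.2592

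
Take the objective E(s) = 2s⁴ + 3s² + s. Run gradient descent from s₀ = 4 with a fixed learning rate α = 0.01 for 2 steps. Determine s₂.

-1.09209176

E′(s) = 8s³ + 6s + 1
Step 1: E′(4) = 537; s₁ = 4 − 0.01·537 = -1.37
Step 2: E′(-1.37) = -27.790824; s₂ = -1.37 − 0.01·(-27.790824) = -1.09209176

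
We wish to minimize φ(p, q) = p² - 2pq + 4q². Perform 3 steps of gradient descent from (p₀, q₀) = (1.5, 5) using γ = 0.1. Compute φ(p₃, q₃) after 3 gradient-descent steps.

2.356752

∇φ = (2p - 2q, -2p + 8q)
(p₁, q₁) = (1.5, 5) − 0.1·(-7, 37) = (2.2, 1.3)
(p₂, q₂) = (2.2, 1.3) − 0.1·(1.8, 6) = (2.02, 0.7)
(p₃, q₃) = (2.02, 0.7) − 0.1·(2.64, 1.56) = (1.756, 0.544)
φ(1.756, 0.544) = 2.356752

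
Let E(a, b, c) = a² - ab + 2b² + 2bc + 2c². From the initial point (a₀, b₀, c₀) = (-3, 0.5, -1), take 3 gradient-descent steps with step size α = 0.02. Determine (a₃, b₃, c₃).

(-2.628844, 0.334568, -0.827208)

∇E = (2a - b, -a + 4b + 2c, 2b + 4c)
Step 1: at (-3, 0.5, -1), ∇E = (-6.5, 3, -3) → (-3, 0.5, -1) − 0.02·(-6.5, 3, -3) = (-2.87, 0.44, -0.94)
Step 2: at (-2.87, 0.44, -0.94), ∇E = (-6.18, 2.75, -2.88) → (-2.87, 0.44, -0.94) − 0.02·(-6.18, 2.75, -2.88) = (-2.7464, 0.385, -0.8824)
Step 3: at (-2.7464, 0.385, -0.8824), ∇E = (-5.8778, 2.5216, -2.7596) → (-2.7464, 0.385, -0.8824) − 0.02·(-5.8778, 2.5216, -2.7596) = (-2.628844, 0.334568, -0.827208)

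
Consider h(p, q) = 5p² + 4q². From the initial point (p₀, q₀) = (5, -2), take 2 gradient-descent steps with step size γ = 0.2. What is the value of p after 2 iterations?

∇h = (10p, 8q)
(p₁, q₁) = (5, -2) − 0.2·(50, -16) = (-5, 1.2)
(p₂, q₂) = (-5, 1.2) − 0.2·(-50, 9.6) = (5, -0.72)
p = 5

5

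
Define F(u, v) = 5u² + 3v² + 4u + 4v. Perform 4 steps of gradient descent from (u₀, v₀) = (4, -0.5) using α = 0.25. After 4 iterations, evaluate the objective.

2478.7451171875

∇F = (10u + 4, 6v + 4)
Step 1: at (4, -0.5), ∇F = (44, 1) → (4, -0.5) − 0.25·(44, 1) = (-7, -0.75)
Step 2: at (-7, -0.75), ∇F = (-66, -0.5) → (-7, -0.75) − 0.25·(-66, -0.5) = (9.5, -0.625)
Step 3: at (9.5, -0.625), ∇F = (99, 0.25) → (9.5, -0.625) − 0.25·(99, 0.25) = (-15.25, -0.6875)
Step 4: at (-15.25, -0.6875), ∇F = (-148.5, -0.125) → (-15.25, -0.6875) − 0.25·(-148.5, -0.125) = (21.875, -0.65625)
F(21.875, -0.65625) = 2478.7451171875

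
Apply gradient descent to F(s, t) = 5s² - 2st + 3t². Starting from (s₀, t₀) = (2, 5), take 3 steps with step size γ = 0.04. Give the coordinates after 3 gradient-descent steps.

(1.017088, 2.48672)

∇F = (10s - 2t, -2s + 6t)
Step 1: at (2, 5), ∇F = (10, 26) → (2, 5) − 0.04·(10, 26) = (1.6, 3.96)
Step 2: at (1.6, 3.96), ∇F = (8.08, 20.56) → (1.6, 3.96) − 0.04·(8.08, 20.56) = (1.2768, 3.1376)
Step 3: at (1.2768, 3.1376), ∇F = (6.4928, 16.272) → (1.2768, 3.1376) − 0.04·(6.4928, 16.272) = (1.017088, 2.48672)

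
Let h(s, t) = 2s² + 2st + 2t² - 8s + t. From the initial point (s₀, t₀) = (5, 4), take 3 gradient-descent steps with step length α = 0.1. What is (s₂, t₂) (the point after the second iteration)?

∇h = (4s + 2t - 8, 2s + 4t + 1)
Step 1: at (5, 4), ∇h = (20, 27) → (5, 4) − 0.1·(20, 27) = (3, 1.3)
Step 2: at (3, 1.3), ∇h = (6.6, 12.2) → (3, 1.3) − 0.1·(6.6, 12.2) = (2.34, 0.08)

(2.34, 0.08)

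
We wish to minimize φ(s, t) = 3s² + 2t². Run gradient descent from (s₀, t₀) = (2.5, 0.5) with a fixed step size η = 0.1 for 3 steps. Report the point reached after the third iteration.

(0.16, 0.108)

∇φ = (6s, 4t)
Step 1: at (2.5, 0.5), ∇φ = (15, 2) → (2.5, 0.5) − 0.1·(15, 2) = (1, 0.3)
Step 2: at (1, 0.3), ∇φ = (6, 1.2) → (1, 0.3) − 0.1·(6, 1.2) = (0.4, 0.18)
Step 3: at (0.4, 0.18), ∇φ = (2.4, 0.72) → (0.4, 0.18) − 0.1·(2.4, 0.72) = (0.16, 0.108)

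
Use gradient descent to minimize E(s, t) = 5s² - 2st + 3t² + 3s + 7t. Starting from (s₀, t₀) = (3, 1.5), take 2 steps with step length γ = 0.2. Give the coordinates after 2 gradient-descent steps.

∇E = (10s - 2t + 3, -2s + 6t + 7)
(s₁, t₁) = (3, 1.5) − 0.2·(30, 10) = (-3, -0.5)
(s₂, t₂) = (-3, -0.5) − 0.2·(-26, 10) = (2.2, -2.5)

(2.2, -2.5)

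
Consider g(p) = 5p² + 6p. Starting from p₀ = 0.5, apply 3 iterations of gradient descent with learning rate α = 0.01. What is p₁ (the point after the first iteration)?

g′(p) = 10p + 6
Step 1: g′(0.5) = 11; p₁ = 0.5 − 0.01·11 = 0.39

0.39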